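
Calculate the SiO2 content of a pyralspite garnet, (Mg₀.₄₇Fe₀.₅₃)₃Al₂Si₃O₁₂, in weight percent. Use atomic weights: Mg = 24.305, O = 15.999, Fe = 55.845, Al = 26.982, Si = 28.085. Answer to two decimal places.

Molar mass of (Mg₀.₄₇Fe₀.₅₃)₃Al₂Si₃O₁₂ = 1.41×24.305 + 1.59×55.845 + 2×26.982 + 3×28.085 + 12×15.999 = 453.271 g/mol.
Each formula unit contains 3 Si, equivalent to 3/1 = 3.0000 mol SiO2.
M(SiO2) = 1×28.085 + 2×15.999 = 60.083 g/mol.
Mass of SiO2 per formula unit = 3.0000 × 60.083 = 180.249 g.
SiO2 wt% = 180.249 / 453.271 × 100 = 39.77%.

39.77 wt%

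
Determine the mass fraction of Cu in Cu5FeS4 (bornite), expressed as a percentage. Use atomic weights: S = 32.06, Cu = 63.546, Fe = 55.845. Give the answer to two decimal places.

Molar mass of Cu5FeS4: 5×63.546 + 1×55.845 + 4×32.06 = 501.815 g/mol.
Mass of Cu per formula unit: 5 × 63.546 = 317.730 g.
Weight fraction Cu = 317.730 / 501.815 = 0.6332.

63.32 mass %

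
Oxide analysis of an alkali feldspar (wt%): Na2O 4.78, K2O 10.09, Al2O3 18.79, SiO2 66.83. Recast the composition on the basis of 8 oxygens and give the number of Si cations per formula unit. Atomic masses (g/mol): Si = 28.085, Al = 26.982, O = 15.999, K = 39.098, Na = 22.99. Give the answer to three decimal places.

4.78 wt% Na2O ÷ 61.979 g/mol = 0.07712 mol, giving 0.15424 Na and 0.07712 O.
10.09 wt% K2O ÷ 94.195 g/mol = 0.10712 mol, giving 0.21424 K and 0.10712 O.
18.79 wt% Al2O3 ÷ 101.961 g/mol = 0.18429 mol, giving 0.36858 Al and 0.55287 O.
66.83 wt% SiO2 ÷ 60.083 g/mol = 1.11229 mol, giving 1.11229 Si and 2.22458 O.
Oxygen sums to 2.96169; scaling by 8/2.96169 = 2.70116 puts the formula on 8 O.
Si: 1.11229 × 2.70116 = 3.004 atoms per formula unit.

3.004 Si apfu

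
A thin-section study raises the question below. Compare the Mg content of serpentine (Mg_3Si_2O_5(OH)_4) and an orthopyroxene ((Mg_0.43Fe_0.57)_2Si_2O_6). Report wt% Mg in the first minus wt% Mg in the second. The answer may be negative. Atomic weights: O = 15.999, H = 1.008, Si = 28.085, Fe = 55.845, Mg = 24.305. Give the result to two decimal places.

17.48 percentage points

Mg in Mg_3Si_2O_5(OH)_4: molar mass 277.108 g/mol; 3×24.305 = 72.915 g → 26.31 wt%.
Mg in (Mg_0.43Fe_0.57)_2Si_2O_6: molar mass 236.730 g/mol; 0.86×24.305 = 20.902 g → 8.83 wt%.
Difference = 26.31 − 8.83 = 17.48 percentage points.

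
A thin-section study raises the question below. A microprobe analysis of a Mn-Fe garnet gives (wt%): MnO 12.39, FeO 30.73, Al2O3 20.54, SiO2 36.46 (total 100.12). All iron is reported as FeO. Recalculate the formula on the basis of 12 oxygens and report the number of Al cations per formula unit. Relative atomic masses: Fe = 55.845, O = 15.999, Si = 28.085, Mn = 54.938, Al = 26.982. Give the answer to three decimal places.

MnO (M=70.937): mol = 0.17466; Mn = 0.17466, O = 0.17466.
FeO (M=71.844): mol = 0.42773; Fe = 0.42773, O = 0.42773.
Al2O3 (M=101.961): mol = 0.20145; Al = 0.40290, O = 0.60435.
SiO2 (M=60.083): mol = 0.60683; Si = 0.60683, O = 1.21366.
ΣO = 2.42040; factor = 12/ΣO = 4.95786.
Al apfu = 0.40290 × 4.95786 = 1.998.

1.998 Al apfu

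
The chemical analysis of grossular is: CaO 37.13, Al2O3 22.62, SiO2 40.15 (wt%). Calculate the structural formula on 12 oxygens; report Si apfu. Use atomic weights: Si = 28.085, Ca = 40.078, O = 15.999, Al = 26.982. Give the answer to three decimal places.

3.010 Si apfu

37.13 wt% CaO ÷ 56.077 g/mol = 0.66213 mol, giving 0.66213 Ca and 0.66213 O.
22.62 wt% Al2O3 ÷ 101.961 g/mol = 0.22185 mol, giving 0.44370 Al and 0.66555 O.
40.15 wt% SiO2 ÷ 60.083 g/mol = 0.66824 mol, giving 0.66824 Si and 1.33648 O.
Oxygen sums to 2.66416; scaling by 12/2.66416 = 4.50423 puts the formula on 12 O.
Si: 0.66824 × 4.50423 = 3.010 atoms per formula unit.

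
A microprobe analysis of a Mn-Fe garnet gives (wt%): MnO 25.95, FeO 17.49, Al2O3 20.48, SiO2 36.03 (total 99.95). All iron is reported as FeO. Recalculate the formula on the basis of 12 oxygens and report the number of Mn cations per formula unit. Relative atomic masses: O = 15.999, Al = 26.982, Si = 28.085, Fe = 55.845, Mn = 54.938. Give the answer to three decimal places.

1.821 Mn apfu

MnO: 25.95/70.937 = 0.36582 mol → 0.36582 mol Mn, 0.36582 mol O.
FeO: 17.49/71.844 = 0.24344 mol → 0.24344 mol Fe, 0.24344 mol O.
Al2O3: 20.48/101.961 = 0.20086 mol → 0.40172 mol Al, 0.60258 mol O.
SiO2: 36.03/60.083 = 0.59967 mol → 0.59967 mol Si, 1.19934 mol O.
Total oxygen = 2.41118 mol. Normalization factor = 12/2.41118 = 4.97682.
Mn per 12 O = 0.36582 × 4.97682 = 1.821.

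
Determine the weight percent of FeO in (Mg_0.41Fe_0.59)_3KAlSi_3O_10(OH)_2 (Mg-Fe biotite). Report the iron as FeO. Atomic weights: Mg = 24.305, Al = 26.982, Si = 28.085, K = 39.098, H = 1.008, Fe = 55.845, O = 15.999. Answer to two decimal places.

Formula mass = 473.080 g/mol.
1.77 Fe → 1.7700 mol FeO per formula unit; M(FeO) = 71.844, so FeO mass = 127.164 g.
127.164/473.080 × 100 = 26.88 wt%.

26.88 wt%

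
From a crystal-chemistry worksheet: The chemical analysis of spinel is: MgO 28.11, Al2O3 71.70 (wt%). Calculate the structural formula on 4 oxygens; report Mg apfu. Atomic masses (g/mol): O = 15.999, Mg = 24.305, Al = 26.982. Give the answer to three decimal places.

28.11 wt% MgO ÷ 40.304 g/mol = 0.69745 mol, giving 0.69745 Mg and 0.69745 O.
71.70 wt% Al2O3 ÷ 101.961 g/mol = 0.70321 mol, giving 1.40642 Al and 2.10963 O.
Oxygen sums to 2.80708; scaling by 4/2.80708 = 1.42497 puts the formula on 4 O.
Mg: 0.69745 × 1.42497 = 0.994 atoms per formula unit.

0.994 Mg apfu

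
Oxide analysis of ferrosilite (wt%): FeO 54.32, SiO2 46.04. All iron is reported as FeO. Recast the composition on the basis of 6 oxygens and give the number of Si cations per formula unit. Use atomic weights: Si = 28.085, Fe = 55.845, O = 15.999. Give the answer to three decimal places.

2.009 Si apfu

FeO (M=71.844): mol = 0.75608; Fe = 0.75608, O = 0.75608.
SiO2 (M=60.083): mol = 0.76627; Si = 0.76627, O = 1.53254.
ΣO = 2.28862; factor = 6/ΣO = 2.62167.
Si apfu = 0.76627 × 2.62167 = 2.009.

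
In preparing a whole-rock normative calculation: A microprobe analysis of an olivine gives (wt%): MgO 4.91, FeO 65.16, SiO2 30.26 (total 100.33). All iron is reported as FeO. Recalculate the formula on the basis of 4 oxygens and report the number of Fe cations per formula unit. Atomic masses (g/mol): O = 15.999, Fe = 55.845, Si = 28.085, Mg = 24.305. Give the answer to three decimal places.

1.782 Fe apfu

MgO (M=40.304): mol = 0.12182; Mg = 0.12182, O = 0.12182.
FeO (M=71.844): mol = 0.90697; Fe = 0.90697, O = 0.90697.
SiO2 (M=60.083): mol = 0.50364; Si = 0.50364, O = 1.00728.
ΣO = 2.03607; factor = 4/ΣO = 1.96457.
Fe apfu = 0.90697 × 1.96457 = 1.782.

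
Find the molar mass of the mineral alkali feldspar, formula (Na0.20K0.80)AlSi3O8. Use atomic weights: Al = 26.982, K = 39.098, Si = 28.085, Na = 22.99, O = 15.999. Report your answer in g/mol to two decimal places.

Na: 0.20 × 22.99 = 4.5980
K: 0.80 × 39.098 = 31.2784
Al: 1 × 26.982 = 26.9820
Si: 3 × 28.085 = 84.2550
O: 8 × 15.999 = 127.9920
Summing the contributions gives the formula mass.

275.11 g/mol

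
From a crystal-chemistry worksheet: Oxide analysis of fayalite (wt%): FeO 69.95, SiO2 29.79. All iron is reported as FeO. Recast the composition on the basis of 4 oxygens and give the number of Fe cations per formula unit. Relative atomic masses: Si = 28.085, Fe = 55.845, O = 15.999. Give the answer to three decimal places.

FeO (M=71.844): mol = 0.97364; Fe = 0.97364, O = 0.97364.
SiO2 (M=60.083): mol = 0.49581; Si = 0.49581, O = 0.99162.
ΣO = 1.96526; factor = 4/ΣO = 2.03535.
Fe apfu = 0.97364 × 2.03535 = 1.982.

1.982 Fe apfu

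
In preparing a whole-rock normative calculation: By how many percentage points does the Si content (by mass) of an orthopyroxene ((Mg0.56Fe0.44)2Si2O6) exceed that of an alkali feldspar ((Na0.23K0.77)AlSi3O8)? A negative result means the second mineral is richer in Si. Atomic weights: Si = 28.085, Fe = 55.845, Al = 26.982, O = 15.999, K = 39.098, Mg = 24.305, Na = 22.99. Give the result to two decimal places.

-6.10 percentage points

M((Mg0.56Fe0.44)2Si2O6) = 228.529 g/mol, so wt% Si = 56.170/228.529 × 100 = 24.58%.
M((Na0.23K0.77)AlSi3O8) = 274.622 g/mol, so wt% Si = 84.255/274.622 × 100 = 30.68%.
24.58 − 30.68 = -6.10 pp.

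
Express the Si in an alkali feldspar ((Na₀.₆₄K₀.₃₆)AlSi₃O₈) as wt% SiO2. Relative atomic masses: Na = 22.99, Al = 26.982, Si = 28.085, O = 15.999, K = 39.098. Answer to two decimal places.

Formula mass = 268.018 g/mol.
3 Si → 3.0000 mol SiO2 per formula unit; M(SiO2) = 60.083, so SiO2 mass = 180.249 g.
180.249/268.018 × 100 = 67.25 wt%.

67.25 wt%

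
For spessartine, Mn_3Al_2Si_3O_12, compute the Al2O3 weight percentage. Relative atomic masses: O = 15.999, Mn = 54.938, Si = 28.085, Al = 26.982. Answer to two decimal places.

Molar mass of Mn_3Al_2Si_3O_12 = 3×54.938 + 2×26.982 + 3×28.085 + 12×15.999 = 495.021 g/mol.
Each formula unit contains 2 Al, equivalent to 2/2 = 1.0000 mol Al2O3.
M(Al2O3) = 2×26.982 + 3×15.999 = 101.961 g/mol.
Mass of Al2O3 per formula unit = 1.0000 × 101.961 = 101.961 g.
Al2O3 wt% = 101.961 / 495.021 × 100 = 20.60%.

20.60 wt%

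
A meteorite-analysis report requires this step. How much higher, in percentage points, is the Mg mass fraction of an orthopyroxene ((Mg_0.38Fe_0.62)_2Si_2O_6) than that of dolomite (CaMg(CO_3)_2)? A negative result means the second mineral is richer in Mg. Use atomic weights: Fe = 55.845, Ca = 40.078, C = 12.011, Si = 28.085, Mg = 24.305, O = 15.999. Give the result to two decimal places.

Mg in (Mg_0.38Fe_0.62)_2Si_2O_6: molar mass 239.884 g/mol; 0.76×24.305 = 18.472 g → 7.70 wt%.
Mg in CaMg(CO_3)_2: molar mass 184.399 g/mol; 1×24.305 = 24.305 g → 13.18 wt%.
Difference = 7.70 − 13.18 = -5.48 percentage points.

-5.48 percentage points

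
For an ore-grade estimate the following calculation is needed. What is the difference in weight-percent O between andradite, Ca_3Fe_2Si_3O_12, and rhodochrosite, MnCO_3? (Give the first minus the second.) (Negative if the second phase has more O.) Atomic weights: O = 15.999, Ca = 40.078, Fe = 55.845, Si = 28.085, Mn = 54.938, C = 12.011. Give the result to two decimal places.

-3.98 percentage points

O in Ca_3Fe_2Si_3O_12: molar mass 508.167 g/mol; 12×15.999 = 191.988 g → 37.78 wt%.
O in MnCO_3: molar mass 114.946 g/mol; 3×15.999 = 47.997 g → 41.76 wt%.
Difference = 37.78 − 41.76 = -3.98 percentage points.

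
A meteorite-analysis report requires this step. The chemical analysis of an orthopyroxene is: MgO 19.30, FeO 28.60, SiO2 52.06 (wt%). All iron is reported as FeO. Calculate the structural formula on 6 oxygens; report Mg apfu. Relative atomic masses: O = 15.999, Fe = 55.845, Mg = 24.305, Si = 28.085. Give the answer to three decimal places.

1.101 Mg apfu

MgO (M=40.304): mol = 0.47886; Mg = 0.47886, O = 0.47886.
FeO (M=71.844): mol = 0.39808; Fe = 0.39808, O = 0.39808.
SiO2 (M=60.083): mol = 0.86647; Si = 0.86647, O = 1.73294.
ΣO = 2.60988; factor = 6/ΣO = 2.29896.
Mg apfu = 0.47886 × 2.29896 = 1.101.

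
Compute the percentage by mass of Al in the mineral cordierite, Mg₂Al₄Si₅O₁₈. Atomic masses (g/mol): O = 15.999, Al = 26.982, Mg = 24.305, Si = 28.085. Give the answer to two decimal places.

18.45 weight percent

Formula mass = 2·24.305 + 4·26.982 + 5·28.085 + 18·15.999 = 584.945 g/mol, of which 107.928 g is Al.
So Al makes up 107.928/584.945 = 0.1845 of the mass, i.e. 18.45%.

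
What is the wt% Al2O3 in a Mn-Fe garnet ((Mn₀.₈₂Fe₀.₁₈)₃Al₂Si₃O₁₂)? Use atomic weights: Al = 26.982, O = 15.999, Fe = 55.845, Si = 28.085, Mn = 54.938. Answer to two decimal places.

20.58 wt%

Molar mass of (Mn₀.₈₂Fe₀.₁₈)₃Al₂Si₃O₁₂ = 2.46·54.938 + 0.54·55.845 + 2·26.982 + 3·28.085 + 12·15.999 = 495.511 g/mol.
Each formula unit contains 2 Al, equivalent to 2/2 = 1.0000 mol Al2O3.
M(Al2O3) = 2×26.982 + 3×15.999 = 101.961 g/mol.
Mass of Al2O3 per formula unit = 1.0000 × 101.961 = 101.961 g.
Al2O3 wt% = 101.961 / 495.511 × 100 = 20.58%.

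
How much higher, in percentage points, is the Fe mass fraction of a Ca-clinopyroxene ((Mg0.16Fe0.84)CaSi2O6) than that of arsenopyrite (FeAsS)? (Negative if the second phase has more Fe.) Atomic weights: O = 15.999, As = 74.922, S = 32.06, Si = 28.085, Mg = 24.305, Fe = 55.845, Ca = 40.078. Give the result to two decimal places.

-15.00 percentage points

M((Mg0.16Fe0.84)CaSi2O6) = 243.041 g/mol, so wt% Fe = 46.910/243.041 × 100 = 19.30%.
M(FeAsS) = 162.827 g/mol, so wt% Fe = 55.845/162.827 × 100 = 34.30%.
19.30 − 34.30 = -15.00 pp.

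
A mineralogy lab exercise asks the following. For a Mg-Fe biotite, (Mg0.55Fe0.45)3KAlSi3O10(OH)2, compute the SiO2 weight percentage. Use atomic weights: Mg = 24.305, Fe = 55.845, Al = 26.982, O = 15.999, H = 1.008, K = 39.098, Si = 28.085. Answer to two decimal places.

39.20 wt%

M((Mg0.55Fe0.45)3KAlSi3O10(OH)2) = 459.833 g/mol; M(SiO2) = 60.083 g/mol.
Moles SiO2 per formula unit = 3 Si ÷ 1 = 3.0000.
SiO2 fraction = (3.0000 × 60.083) / 459.833 = 180.249/459.833 = 0.3920.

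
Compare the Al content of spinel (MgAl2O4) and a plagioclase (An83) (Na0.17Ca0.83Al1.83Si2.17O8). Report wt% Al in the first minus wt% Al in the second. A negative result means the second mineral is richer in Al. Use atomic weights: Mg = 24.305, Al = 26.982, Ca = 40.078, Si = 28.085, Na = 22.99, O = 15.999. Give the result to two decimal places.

First mineral: 53.964 g Al in 142.265 g formula = 37.93 wt% Al.
Second mineral: 49.377 g Al in 275.487 g formula = 17.92 wt% Al.
37.93% − 17.92% gives a difference of 20.01 percentage points.

20.01 percentage points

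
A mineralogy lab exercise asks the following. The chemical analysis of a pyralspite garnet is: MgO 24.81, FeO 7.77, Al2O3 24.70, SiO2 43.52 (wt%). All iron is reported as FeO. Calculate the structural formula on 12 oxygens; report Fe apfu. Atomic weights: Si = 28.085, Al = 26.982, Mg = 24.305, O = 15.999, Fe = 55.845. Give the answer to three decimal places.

24.81 wt% MgO ÷ 40.304 g/mol = 0.61557 mol, giving 0.61557 Mg and 0.61557 O.
7.77 wt% FeO ÷ 71.844 g/mol = 0.10815 mol, giving 0.10815 Fe and 0.10815 O.
24.70 wt% Al2O3 ÷ 101.961 g/mol = 0.24225 mol, giving 0.48450 Al and 0.72675 O.
43.52 wt% SiO2 ÷ 60.083 g/mol = 0.72433 mol, giving 0.72433 Si and 1.44866 O.
Oxygen sums to 2.89913; scaling by 12/2.89913 = 4.13917 puts the formula on 12 O.
Fe: 0.10815 × 4.13917 = 0.448 atoms per formula unit.

0.448 Fe apfu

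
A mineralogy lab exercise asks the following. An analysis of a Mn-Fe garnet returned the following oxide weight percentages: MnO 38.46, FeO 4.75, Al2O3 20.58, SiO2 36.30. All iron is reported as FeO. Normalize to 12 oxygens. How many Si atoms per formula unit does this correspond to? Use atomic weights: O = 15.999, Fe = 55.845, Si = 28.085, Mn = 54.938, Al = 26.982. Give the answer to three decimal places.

MnO (M=70.937): mol = 0.54217; Mn = 0.54217, O = 0.54217.
FeO (M=71.844): mol = 0.06612; Fe = 0.06612, O = 0.06612.
Al2O3 (M=101.961): mol = 0.20184; Al = 0.40368, O = 0.60552.
SiO2 (M=60.083): mol = 0.60416; Si = 0.60416, O = 1.20832.
ΣO = 2.42213; factor = 12/ΣO = 4.95432.
Si apfu = 0.60416 × 4.95432 = 2.993.

2.993 Si apfu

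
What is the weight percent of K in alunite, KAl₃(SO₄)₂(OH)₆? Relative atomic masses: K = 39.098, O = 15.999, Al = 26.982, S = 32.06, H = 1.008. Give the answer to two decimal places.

Molar mass of KAl₃(SO₄)₂(OH)₆: 1·39.098 + 3·26.982 + 2·32.06 + 14·15.999 + 6·1.008 = 414.198 g/mol.
Mass of K per formula unit: 1 × 39.098 = 39.098 g.
Weight fraction K = 39.098 / 414.198 = 0.0944.

9.44 mass %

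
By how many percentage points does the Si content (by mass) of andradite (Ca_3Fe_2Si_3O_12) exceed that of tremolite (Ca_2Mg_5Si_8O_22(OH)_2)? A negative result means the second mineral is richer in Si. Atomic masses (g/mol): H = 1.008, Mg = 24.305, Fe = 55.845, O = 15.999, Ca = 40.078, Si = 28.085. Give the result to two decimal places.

-11.08 percentage points

Si in Ca_3Fe_2Si_3O_12: molar mass 508.167 g/mol; 3×28.085 = 84.255 g → 16.58 wt%.
Si in Ca_2Mg_5Si_8O_22(OH)_2: molar mass 812.353 g/mol; 8×28.085 = 224.680 g → 27.66 wt%.
Difference = 16.58 − 27.66 = -11.08 percentage points.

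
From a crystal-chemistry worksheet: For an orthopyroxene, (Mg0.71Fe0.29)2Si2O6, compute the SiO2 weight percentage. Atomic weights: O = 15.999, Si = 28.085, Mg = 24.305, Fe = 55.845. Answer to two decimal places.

54.85 wt%

M((Mg0.71Fe0.29)2Si2O6) = 219.067 g/mol; M(SiO2) = 60.083 g/mol.
Moles SiO2 per formula unit = 2 Si ÷ 1 = 2.0000.
SiO2 fraction = (2.0000 × 60.083) / 219.067 = 120.166/219.067 = 0.5485.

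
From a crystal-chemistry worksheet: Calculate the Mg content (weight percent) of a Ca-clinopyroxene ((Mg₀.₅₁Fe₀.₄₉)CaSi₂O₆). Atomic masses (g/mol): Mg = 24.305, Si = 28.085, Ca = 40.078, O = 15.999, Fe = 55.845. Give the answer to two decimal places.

5.34 weight percent

M((Mg₀.₅₁Fe₀.₄₉)CaSi₂O₆) = 232.002 g/mol.
Mg contributes 0.51 × 24.305 = 12.396 g per mole.
12.396/232.002 = 0.0534 → 5.34%.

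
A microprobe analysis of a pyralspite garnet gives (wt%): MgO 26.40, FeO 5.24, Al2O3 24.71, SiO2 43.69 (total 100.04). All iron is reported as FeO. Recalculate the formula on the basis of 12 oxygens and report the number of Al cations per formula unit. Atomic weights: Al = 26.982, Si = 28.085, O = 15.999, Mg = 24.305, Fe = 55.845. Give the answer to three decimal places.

MgO (M=40.304): mol = 0.65502; Mg = 0.65502, O = 0.65502.
FeO (M=71.844): mol = 0.07294; Fe = 0.07294, O = 0.07294.
Al2O3 (M=101.961): mol = 0.24235; Al = 0.48470, O = 0.72705.
SiO2 (M=60.083): mol = 0.72716; Si = 0.72716, O = 1.45432.
ΣO = 2.90933; factor = 12/ΣO = 4.12466.
Al apfu = 0.48470 × 4.12466 = 1.999.

1.999 Al apfu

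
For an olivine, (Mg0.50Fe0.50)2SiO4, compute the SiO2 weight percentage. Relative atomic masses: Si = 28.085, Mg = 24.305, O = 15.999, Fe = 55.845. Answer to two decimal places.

34.89 wt%

Formula mass = 172.231 g/mol.
1 Si → 1.0000 mol SiO2 per formula unit; M(SiO2) = 60.083, so SiO2 mass = 60.083 g.
60.083/172.231 × 100 = 34.89 wt%.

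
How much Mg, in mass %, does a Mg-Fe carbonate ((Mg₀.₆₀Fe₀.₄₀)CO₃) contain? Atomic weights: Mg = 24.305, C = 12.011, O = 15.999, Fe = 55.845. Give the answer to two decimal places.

Formula mass = 0.60*24.305 + 0.40*55.845 + 1*12.011 + 3*15.999 = 96.929 g/mol, of which 14.583 g is Mg.
So Mg makes up 14.583/96.929 = 0.1505 of the mass, i.e. 15.05%.

15.05 mass %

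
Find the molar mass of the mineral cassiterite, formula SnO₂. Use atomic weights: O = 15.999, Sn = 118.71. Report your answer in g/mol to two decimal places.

150.71 g/mol

M = 1·118.71 + 2·15.999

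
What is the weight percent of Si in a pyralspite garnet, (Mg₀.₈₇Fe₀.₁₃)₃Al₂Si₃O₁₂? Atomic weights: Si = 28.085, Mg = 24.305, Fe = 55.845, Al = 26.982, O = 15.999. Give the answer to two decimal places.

20.28 mass %

Molar mass of (Mg₀.₈₇Fe₀.₁₃)₃Al₂Si₃O₁₂: 2.61*24.305 + 0.39*55.845 + 2*26.982 + 3*28.085 + 12*15.999 = 415.423 g/mol.
Mass of Si per formula unit: 3 × 28.085 = 84.255 g.
Weight fraction Si = 84.255 / 415.423 = 0.2028.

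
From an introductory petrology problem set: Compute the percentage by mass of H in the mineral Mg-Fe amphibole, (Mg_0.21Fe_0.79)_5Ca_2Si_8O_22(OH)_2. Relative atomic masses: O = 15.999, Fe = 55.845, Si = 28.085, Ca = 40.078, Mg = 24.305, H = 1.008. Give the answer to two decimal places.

0.22 wt%

M((Mg_0.21Fe_0.79)_5Ca_2Si_8O_22(OH)_2) = 936.936 g/mol.
H contributes 2 × 1.008 = 2.016 g per mole.
2.016/936.936 = 0.0022 → 0.22%.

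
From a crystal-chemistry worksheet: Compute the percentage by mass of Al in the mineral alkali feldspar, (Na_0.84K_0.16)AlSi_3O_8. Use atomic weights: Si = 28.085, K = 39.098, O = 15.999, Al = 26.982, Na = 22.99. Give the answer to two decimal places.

Formula mass = 0.84*22.99 + 0.16*39.098 + 1*26.982 + 3*28.085 + 8*15.999 = 264.796 g/mol, of which 26.982 g is Al.
So Al makes up 26.982/264.796 = 0.1019 of the mass, i.e. 10.19%.

10.19 mass %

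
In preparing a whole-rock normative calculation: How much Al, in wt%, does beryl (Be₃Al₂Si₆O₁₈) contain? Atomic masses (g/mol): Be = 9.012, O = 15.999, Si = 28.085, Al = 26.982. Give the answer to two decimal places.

M(Be₃Al₂Si₆O₁₈) = 537.492 g/mol.
Al contributes 2 × 26.982 = 53.964 g per mole.
53.964/537.492 = 0.1004 → 10.04%.

10.04 wt%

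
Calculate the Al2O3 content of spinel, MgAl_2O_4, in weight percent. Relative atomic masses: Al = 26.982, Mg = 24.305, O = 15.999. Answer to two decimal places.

71.67 wt%

Formula mass = 142.265 g/mol.
2 Al → 1.0000 mol Al2O3 per formula unit; M(Al2O3) = 101.961, so Al2O3 mass = 101.961 g.
101.961/142.265 × 100 = 71.67 wt%.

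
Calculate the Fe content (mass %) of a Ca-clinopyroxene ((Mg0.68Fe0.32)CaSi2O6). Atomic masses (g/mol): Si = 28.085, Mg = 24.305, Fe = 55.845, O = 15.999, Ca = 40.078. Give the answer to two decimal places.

Formula mass = 0.68×24.305 + 0.32×55.845 + 1×40.078 + 2×28.085 + 6×15.999 = 226.640 g/mol, of which 17.870 g is Fe.
So Fe makes up 17.870/226.640 = 0.0788 of the mass, i.e. 7.88%.

7.88 mass %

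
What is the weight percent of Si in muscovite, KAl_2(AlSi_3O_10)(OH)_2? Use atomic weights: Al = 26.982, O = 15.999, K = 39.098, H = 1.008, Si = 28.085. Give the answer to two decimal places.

M(KAl_2(AlSi_3O_10)(OH)_2) = 398.303 g/mol.
Si contributes 3 × 28.085 = 84.255 g per mole.
84.255/398.303 = 0.2115 → 21.15%.

21.15 mass %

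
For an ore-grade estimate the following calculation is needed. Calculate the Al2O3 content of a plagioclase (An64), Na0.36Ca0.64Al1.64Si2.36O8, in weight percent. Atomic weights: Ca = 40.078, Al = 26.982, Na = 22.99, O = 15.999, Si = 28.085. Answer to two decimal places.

Molar mass of Na0.36Ca0.64Al1.64Si2.36O8 = 0.36*22.99 + 0.64*40.078 + 1.64*26.982 + 2.36*28.085 + 8*15.999 = 272.449 g/mol.
Each formula unit contains 1.64 Al, equivalent to 1.64/2 = 0.8200 mol Al2O3.
M(Al2O3) = 2×26.982 + 3×15.999 = 101.961 g/mol.
Mass of Al2O3 per formula unit = 0.8200 × 101.961 = 83.608 g.
Al2O3 wt% = 83.608 / 272.449 × 100 = 30.69%.

30.69 wt%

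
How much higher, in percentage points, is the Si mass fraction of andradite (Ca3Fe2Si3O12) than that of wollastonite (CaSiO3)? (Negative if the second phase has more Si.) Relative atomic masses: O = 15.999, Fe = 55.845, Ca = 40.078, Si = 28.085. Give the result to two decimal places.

Si in Ca3Fe2Si3O12: molar mass 508.167 g/mol; 3×28.085 = 84.255 g → 16.58 wt%.
Si in CaSiO3: molar mass 116.160 g/mol; 1×28.085 = 28.085 g → 24.18 wt%.
Difference = 16.58 − 24.18 = -7.60 percentage points.

-7.60 percentage points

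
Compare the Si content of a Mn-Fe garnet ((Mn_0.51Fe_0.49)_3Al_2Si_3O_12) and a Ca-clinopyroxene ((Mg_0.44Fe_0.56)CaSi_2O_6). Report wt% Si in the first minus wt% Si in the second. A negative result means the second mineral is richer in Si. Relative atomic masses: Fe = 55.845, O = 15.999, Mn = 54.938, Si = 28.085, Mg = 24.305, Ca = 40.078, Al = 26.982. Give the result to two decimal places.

M((Mn_0.51Fe_0.49)_3Al_2Si_3O_12) = 496.354 g/mol, so wt% Si = 84.255/496.354 × 100 = 16.97%.
M((Mg_0.44Fe_0.56)CaSi_2O_6) = 234.209 g/mol, so wt% Si = 56.170/234.209 × 100 = 23.98%.
16.97 − 23.98 = -7.01 pp.

-7.01 percentage points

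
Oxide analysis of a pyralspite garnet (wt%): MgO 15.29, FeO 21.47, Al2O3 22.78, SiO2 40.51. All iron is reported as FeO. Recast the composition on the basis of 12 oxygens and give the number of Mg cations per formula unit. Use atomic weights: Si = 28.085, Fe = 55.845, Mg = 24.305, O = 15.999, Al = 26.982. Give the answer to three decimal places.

1.688 Mg apfu

MgO: 15.29/40.304 = 0.37937 mol → 0.37937 mol Mg, 0.37937 mol O.
FeO: 21.47/71.844 = 0.29884 mol → 0.29884 mol Fe, 0.29884 mol O.
Al2O3: 22.78/101.961 = 0.22342 mol → 0.44684 mol Al, 0.67026 mol O.
SiO2: 40.51/60.083 = 0.67423 mol → 0.67423 mol Si, 1.34846 mol O.
Total oxygen = 2.69693 mol. Normalization factor = 12/2.69693 = 4.44950.
Mg per 12 O = 0.37937 × 4.44950 = 1.688.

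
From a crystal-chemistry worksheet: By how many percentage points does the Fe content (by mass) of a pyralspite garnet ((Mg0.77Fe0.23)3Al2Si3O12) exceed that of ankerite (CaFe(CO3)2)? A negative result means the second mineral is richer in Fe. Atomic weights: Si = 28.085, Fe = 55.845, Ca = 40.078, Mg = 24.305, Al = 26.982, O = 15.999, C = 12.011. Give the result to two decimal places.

First mineral: 38.533 g Fe in 424.885 g formula = 9.07 wt% Fe.
Second mineral: 55.845 g Fe in 215.939 g formula = 25.86 wt% Fe.
9.07% − 25.86% gives a difference of -16.79 percentage points.

-16.79 percentage points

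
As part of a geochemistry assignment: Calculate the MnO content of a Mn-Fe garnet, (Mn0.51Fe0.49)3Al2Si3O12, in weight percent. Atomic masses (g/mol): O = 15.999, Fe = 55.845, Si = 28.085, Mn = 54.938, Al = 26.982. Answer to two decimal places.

21.87 wt%

M((Mn0.51Fe0.49)3Al2Si3O12) = 496.354 g/mol; M(MnO) = 70.937 g/mol.
Moles MnO per formula unit = 1.53 Mn ÷ 1 = 1.5300.
MnO fraction = (1.5300 × 70.937) / 496.354 = 108.534/496.354 = 0.2187.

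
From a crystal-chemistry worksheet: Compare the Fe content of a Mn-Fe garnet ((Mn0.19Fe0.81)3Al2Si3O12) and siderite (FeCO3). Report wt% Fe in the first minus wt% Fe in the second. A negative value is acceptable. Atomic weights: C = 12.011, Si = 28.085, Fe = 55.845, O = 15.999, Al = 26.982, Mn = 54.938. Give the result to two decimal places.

-20.91 percentage points

M((Mn0.19Fe0.81)3Al2Si3O12) = 497.225 g/mol, so wt% Fe = 135.703/497.225 × 100 = 27.29%.
M(FeCO3) = 115.853 g/mol, so wt% Fe = 55.845/115.853 × 100 = 48.20%.
27.29 − 48.20 = -20.91 pp.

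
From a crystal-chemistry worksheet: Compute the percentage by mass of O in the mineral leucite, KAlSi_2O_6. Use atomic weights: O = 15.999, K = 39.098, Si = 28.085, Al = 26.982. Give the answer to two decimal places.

43.98 mass %

Molar mass of KAlSi_2O_6: 1×39.098 + 1×26.982 + 2×28.085 + 6×15.999 = 218.244 g/mol.
Mass of O per formula unit: 6 × 15.999 = 95.994 g.
Weight fraction O = 95.994 / 218.244 = 0.4398.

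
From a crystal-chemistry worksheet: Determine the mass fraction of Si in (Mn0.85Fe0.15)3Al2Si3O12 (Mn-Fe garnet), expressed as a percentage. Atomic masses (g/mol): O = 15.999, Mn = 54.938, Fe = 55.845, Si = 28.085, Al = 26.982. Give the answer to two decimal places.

17.01 mass %

M((Mn0.85Fe0.15)3Al2Si3O12) = 495.429 g/mol.
Si contributes 3 × 28.085 = 84.255 g per mole.
84.255/495.429 = 0.1701 → 17.01%.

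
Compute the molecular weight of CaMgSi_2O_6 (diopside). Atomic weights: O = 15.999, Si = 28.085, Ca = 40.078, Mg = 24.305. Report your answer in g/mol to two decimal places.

The formula mass is the sum 1·40.078 + 1·24.305 + 2·28.085 + 6·15.999.

216.55 g/mol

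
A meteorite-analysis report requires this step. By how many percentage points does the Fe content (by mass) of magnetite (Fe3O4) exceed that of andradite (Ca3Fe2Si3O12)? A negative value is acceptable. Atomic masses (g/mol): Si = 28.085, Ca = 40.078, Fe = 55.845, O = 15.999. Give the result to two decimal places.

50.38 percentage points

Fe in Fe3O4: molar mass 231.531 g/mol; 3×55.845 = 167.535 g → 72.36 wt%.
Fe in Ca3Fe2Si3O12: molar mass 508.167 g/mol; 2×55.845 = 111.690 g → 21.98 wt%.
Difference = 72.36 − 21.98 = 50.38 percentage points.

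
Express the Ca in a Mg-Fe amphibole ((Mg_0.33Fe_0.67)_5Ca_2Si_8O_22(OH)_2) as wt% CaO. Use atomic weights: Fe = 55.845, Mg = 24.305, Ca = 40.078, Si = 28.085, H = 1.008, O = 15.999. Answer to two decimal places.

Formula mass = 918.012 g/mol.
2 Ca → 2.0000 mol CaO per formula unit; M(CaO) = 56.077, so CaO mass = 112.154 g.
112.154/918.012 × 100 = 12.22 wt%.

12.22 wt%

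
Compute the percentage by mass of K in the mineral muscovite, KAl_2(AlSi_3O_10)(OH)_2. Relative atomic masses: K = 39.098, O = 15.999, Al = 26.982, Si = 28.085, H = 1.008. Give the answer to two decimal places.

Formula mass = 1×39.098 + 3×26.982 + 3×28.085 + 12×15.999 + 2×1.008 = 398.303 g/mol, of which 39.098 g is K.
So K makes up 39.098/398.303 = 0.0982 of the mass, i.e. 9.82%.

9.82 mass %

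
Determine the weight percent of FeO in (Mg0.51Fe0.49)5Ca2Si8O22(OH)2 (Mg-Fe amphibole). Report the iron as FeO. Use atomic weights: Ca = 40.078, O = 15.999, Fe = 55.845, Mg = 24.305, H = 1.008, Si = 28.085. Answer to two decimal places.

19.79 wt%

Formula mass = 889.626 g/mol.
2.45 Fe → 2.4500 mol FeO per formula unit; M(FeO) = 71.844, so FeO mass = 176.018 g.
176.018/889.626 × 100 = 19.79 wt%.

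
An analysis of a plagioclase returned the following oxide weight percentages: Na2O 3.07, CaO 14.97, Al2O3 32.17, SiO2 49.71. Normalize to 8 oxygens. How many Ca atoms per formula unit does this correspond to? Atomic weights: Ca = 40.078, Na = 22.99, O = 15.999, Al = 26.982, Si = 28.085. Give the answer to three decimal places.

0.732 Ca apfu

Na2O: 3.07/61.979 = 0.04953 mol → 0.09906 mol Na, 0.04953 mol O.
CaO: 14.97/56.077 = 0.26695 mol → 0.26695 mol Ca, 0.26695 mol O.
Al2O3: 32.17/101.961 = 0.31551 mol → 0.63102 mol Al, 0.94653 mol O.
SiO2: 49.71/60.083 = 0.82736 mol → 0.82736 mol Si, 1.65472 mol O.
Total oxygen = 2.91773 mol. Normalization factor = 8/2.91773 = 2.74186.
Ca per 8 O = 0.26695 × 2.74186 = 0.732.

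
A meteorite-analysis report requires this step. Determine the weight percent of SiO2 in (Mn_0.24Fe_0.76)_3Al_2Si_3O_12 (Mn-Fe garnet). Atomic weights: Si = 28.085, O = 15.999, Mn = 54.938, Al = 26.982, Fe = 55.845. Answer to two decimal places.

Formula mass = 497.089 g/mol.
3 Si → 3.0000 mol SiO2 per formula unit; M(SiO2) = 60.083, so SiO2 mass = 180.249 g.
180.249/497.089 × 100 = 36.26 wt%.

36.26 wt%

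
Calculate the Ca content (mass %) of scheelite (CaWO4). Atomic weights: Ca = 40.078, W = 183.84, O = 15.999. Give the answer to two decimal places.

13.92 mass %

Formula mass = 1×40.078 + 1×183.84 + 4×15.999 = 287.914 g/mol, of which 40.078 g is Ca.
So Ca makes up 40.078/287.914 = 0.1392 of the mass, i.e. 13.92%.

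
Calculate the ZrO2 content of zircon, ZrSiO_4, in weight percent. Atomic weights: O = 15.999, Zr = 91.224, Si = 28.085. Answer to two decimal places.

M(ZrSiO_4) = 183.305 g/mol; M(ZrO2) = 123.222 g/mol.
Moles ZrO2 per formula unit = 1 Zr ÷ 1 = 1.0000.
ZrO2 fraction = (1.0000 × 123.222) / 183.305 = 123.222/183.305 = 0.6722.

67.22 wt%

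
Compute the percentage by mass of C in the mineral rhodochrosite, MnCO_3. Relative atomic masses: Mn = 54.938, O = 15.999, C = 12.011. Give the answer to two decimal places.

Formula mass = 1*54.938 + 1*12.011 + 3*15.999 = 114.946 g/mol, of which 12.011 g is C.
So C makes up 12.011/114.946 = 0.1045 of the mass, i.e. 10.45%.

10.45 mass %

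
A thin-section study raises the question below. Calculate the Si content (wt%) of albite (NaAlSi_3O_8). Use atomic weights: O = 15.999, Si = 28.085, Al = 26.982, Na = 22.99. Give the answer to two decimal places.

Formula mass = 1*22.99 + 1*26.982 + 3*28.085 + 8*15.999 = 262.219 g/mol, of which 84.255 g is Si.
So Si makes up 84.255/262.219 = 0.3213 of the mass, i.e. 32.13%.

32.13 wt%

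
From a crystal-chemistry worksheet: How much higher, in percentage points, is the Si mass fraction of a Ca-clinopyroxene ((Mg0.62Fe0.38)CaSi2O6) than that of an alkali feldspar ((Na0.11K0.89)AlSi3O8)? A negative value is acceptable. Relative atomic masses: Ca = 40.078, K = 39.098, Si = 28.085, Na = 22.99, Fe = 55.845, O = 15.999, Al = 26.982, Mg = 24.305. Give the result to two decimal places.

-5.89 percentage points

First mineral: 56.170 g Si in 228.532 g formula = 24.58 wt% Si.
Second mineral: 84.255 g Si in 276.555 g formula = 30.47 wt% Si.
24.58% − 30.47% gives a difference of -5.89 percentage points.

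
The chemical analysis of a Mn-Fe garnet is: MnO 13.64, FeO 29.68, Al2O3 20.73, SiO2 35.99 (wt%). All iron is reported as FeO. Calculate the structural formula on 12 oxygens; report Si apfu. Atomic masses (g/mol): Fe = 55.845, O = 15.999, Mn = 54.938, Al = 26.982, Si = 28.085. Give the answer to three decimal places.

MnO: 13.64/70.937 = 0.19228 mol → 0.19228 mol Mn, 0.19228 mol O.
FeO: 29.68/71.844 = 0.41312 mol → 0.41312 mol Fe, 0.41312 mol O.
Al2O3: 20.73/101.961 = 0.20331 mol → 0.40662 mol Al, 0.60993 mol O.
SiO2: 35.99/60.083 = 0.59900 mol → 0.59900 mol Si, 1.19800 mol O.
Total oxygen = 2.41333 mol. Normalization factor = 12/2.41333 = 4.97238.
Si per 12 O = 0.59900 × 4.97238 = 2.978.

2.978 Si apfu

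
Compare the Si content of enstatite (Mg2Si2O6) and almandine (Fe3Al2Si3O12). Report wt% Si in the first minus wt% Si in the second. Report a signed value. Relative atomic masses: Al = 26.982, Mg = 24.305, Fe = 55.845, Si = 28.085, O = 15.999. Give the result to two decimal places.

Si in Mg2Si2O6: molar mass 200.774 g/mol; 2×28.085 = 56.170 g → 27.98 wt%.
Si in Fe3Al2Si3O12: molar mass 497.742 g/mol; 3×28.085 = 84.255 g → 16.93 wt%.
Difference = 27.98 − 16.93 = 11.05 percentage points.

11.05 percentage points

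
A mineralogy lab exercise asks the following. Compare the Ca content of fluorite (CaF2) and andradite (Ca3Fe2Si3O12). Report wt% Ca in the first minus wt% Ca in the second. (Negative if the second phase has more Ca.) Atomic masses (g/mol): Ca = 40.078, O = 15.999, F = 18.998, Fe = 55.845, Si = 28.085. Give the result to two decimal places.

M(CaF2) = 78.074 g/mol, so wt% Ca = 40.078/78.074 × 100 = 51.33%.
M(Ca3Fe2Si3O12) = 508.167 g/mol, so wt% Ca = 120.234/508.167 × 100 = 23.66%.
51.33 − 23.66 = 27.67 pp.

27.67 percentage points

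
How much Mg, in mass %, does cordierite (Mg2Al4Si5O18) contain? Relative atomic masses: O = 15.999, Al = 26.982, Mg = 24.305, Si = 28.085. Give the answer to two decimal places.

8.31 mass %

Formula mass = 2·24.305 + 4·26.982 + 5·28.085 + 18·15.999 = 584.945 g/mol, of which 48.610 g is Mg.
So Mg makes up 48.610/584.945 = 0.0831 of the mass, i.e. 8.31%.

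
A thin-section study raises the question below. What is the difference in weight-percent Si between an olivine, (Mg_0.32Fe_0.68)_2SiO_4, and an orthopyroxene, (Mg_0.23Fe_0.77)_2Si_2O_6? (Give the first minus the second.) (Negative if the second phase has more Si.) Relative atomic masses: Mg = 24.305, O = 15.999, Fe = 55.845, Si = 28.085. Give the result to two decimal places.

-7.23 percentage points

Si in (Mg_0.32Fe_0.68)_2SiO_4: molar mass 183.585 g/mol; 1×28.085 = 28.085 g → 15.30 wt%.
Si in (Mg_0.23Fe_0.77)_2Si_2O_6: molar mass 249.346 g/mol; 2×28.085 = 56.170 g → 22.53 wt%.
Difference = 15.30 − 22.53 = -7.23 percentage points.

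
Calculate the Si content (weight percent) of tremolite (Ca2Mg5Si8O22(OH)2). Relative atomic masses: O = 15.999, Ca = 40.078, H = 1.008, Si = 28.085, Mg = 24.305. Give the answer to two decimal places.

27.66 weight percent

Formula mass = 2×40.078 + 5×24.305 + 8×28.085 + 24×15.999 + 2×1.008 = 812.353 g/mol, of which 224.680 g is Si.
So Si makes up 224.680/812.353 = 0.2766 of the mass, i.e. 27.66%.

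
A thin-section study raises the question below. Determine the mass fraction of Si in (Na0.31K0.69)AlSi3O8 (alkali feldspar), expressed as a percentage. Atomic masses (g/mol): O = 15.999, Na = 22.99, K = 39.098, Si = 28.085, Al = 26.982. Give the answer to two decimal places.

M((Na0.31K0.69)AlSi3O8) = 273.334 g/mol.
Si contributes 3 × 28.085 = 84.255 g per mole.
84.255/273.334 = 0.3082 → 30.82%.

30.82 mass %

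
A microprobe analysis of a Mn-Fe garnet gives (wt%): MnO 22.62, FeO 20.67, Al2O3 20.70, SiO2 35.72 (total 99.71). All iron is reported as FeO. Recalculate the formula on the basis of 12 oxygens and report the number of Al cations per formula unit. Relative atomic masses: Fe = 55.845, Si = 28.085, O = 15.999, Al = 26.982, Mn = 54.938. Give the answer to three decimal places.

2.026 Al apfu

MnO: 22.62/70.937 = 0.31887 mol → 0.31887 mol Mn, 0.31887 mol O.
FeO: 20.67/71.844 = 0.28771 mol → 0.28771 mol Fe, 0.28771 mol O.
Al2O3: 20.70/101.961 = 0.20302 mol → 0.40604 mol Al, 0.60906 mol O.
SiO2: 35.72/60.083 = 0.59451 mol → 0.59451 mol Si, 1.18902 mol O.
Total oxygen = 2.40466 mol. Normalization factor = 12/2.40466 = 4.99031.
Al per 12 O = 0.40604 × 4.99031 = 2.026.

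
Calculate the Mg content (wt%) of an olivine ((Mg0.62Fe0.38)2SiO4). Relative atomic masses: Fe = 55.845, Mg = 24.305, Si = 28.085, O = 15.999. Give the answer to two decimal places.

Molar mass of (Mg0.62Fe0.38)2SiO4: 1.24×24.305 + 0.76×55.845 + 1×28.085 + 4×15.999 = 164.661 g/mol.
Mass of Mg per formula unit: 1.24 × 24.305 = 30.138 g.
Weight fraction Mg = 30.138 / 164.661 = 0.1830.

18.30 wt%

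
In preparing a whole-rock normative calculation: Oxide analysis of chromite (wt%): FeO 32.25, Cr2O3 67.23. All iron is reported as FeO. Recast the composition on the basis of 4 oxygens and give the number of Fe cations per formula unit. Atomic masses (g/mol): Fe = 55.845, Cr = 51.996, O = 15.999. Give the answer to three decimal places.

1.011 Fe apfu

32.25 wt% FeO ÷ 71.844 g/mol = 0.44889 mol, giving 0.44889 Fe and 0.44889 O.
67.23 wt% Cr2O3 ÷ 151.989 g/mol = 0.44233 mol, giving 0.88466 Cr and 1.32699 O.
Oxygen sums to 1.77588; scaling by 4/1.77588 = 2.25240 puts the formula on 4 O.
Fe: 0.44889 × 2.25240 = 1.011 atoms per formula unit.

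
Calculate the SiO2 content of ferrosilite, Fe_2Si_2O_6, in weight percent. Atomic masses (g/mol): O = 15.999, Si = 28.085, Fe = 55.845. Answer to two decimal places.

M(Fe_2Si_2O_6) = 263.854 g/mol; M(SiO2) = 60.083 g/mol.
Moles SiO2 per formula unit = 2 Si ÷ 1 = 2.0000.
SiO2 fraction = (2.0000 × 60.083) / 263.854 = 120.166/263.854 = 0.4554.

45.54 wt%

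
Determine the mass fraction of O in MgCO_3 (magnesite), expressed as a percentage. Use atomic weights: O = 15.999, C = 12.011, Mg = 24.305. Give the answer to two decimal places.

56.93 mass %

M(MgCO_3) = 84.313 g/mol.
O contributes 3 × 15.999 = 47.997 g per mole.
47.997/84.313 = 0.5693 → 56.93%.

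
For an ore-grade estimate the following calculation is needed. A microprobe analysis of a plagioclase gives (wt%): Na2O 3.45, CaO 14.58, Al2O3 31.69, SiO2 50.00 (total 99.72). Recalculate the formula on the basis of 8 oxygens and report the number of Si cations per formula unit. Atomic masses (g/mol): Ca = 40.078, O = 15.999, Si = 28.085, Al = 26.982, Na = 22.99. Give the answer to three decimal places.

Na2O (M=61.979): mol = 0.05566; Na = 0.11132, O = 0.05566.
CaO (M=56.077): mol = 0.26000; Ca = 0.26000, O = 0.26000.
Al2O3 (M=101.961): mol = 0.31081; Al = 0.62162, O = 0.93243.
SiO2 (M=60.083): mol = 0.83218; Si = 0.83218, O = 1.66436.
ΣO = 2.91245; factor = 8/ΣO = 2.74683.
Si apfu = 0.83218 × 2.74683 = 2.286.

2.286 Si apfu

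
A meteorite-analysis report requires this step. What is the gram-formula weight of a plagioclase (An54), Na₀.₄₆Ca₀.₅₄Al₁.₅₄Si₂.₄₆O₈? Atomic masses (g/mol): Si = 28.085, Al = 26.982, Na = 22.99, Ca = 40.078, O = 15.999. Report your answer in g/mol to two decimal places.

The formula mass is the sum 0.46·22.99 + 0.54·40.078 + 1.54·26.982 + 2.46·28.085 + 8·15.999.

270.85 g/mol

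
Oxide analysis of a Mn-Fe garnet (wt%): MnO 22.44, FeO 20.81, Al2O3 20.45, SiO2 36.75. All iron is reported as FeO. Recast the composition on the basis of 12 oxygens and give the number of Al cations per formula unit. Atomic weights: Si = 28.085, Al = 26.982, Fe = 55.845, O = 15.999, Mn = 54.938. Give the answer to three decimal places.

MnO (M=70.937): mol = 0.31634; Mn = 0.31634, O = 0.31634.
FeO (M=71.844): mol = 0.28966; Fe = 0.28966, O = 0.28966.
Al2O3 (M=101.961): mol = 0.20057; Al = 0.40114, O = 0.60171.
SiO2 (M=60.083): mol = 0.61165; Si = 0.61165, O = 1.22330.
ΣO = 2.43101; factor = 12/ΣO = 4.93622.
Al apfu = 0.40114 × 4.93622 = 1.980.

1.980 Al apfu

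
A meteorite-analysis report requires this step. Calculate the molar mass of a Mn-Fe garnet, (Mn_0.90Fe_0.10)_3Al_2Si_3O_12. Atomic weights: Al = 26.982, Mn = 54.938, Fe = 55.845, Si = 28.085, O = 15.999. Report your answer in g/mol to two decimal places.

495.29 g/mol

Mn: 2.70 × 54.938 = 148.3326
Fe: 0.30 × 55.845 = 16.7535
Al: 2 × 26.982 = 53.9640
Si: 3 × 28.085 = 84.2550
O: 12 × 15.999 = 191.9880
Summing the contributions gives the formula mass.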